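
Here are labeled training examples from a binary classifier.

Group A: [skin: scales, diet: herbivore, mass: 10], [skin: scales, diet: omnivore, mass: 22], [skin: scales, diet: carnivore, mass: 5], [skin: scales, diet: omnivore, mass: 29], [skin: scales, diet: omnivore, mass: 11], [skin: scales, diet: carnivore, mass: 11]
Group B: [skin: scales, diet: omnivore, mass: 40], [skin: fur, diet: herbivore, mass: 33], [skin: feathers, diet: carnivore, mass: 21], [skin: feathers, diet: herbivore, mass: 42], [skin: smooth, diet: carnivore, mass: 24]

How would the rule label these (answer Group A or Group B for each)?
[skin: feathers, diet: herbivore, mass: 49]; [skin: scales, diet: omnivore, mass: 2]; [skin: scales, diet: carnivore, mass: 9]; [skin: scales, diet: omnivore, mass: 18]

Group B, Group A, Group A, Group A

The distinguishing property — skin is scales AND mass ≤ 29 — holds for all the 'Group A' cases and none of the 'Group B' cases.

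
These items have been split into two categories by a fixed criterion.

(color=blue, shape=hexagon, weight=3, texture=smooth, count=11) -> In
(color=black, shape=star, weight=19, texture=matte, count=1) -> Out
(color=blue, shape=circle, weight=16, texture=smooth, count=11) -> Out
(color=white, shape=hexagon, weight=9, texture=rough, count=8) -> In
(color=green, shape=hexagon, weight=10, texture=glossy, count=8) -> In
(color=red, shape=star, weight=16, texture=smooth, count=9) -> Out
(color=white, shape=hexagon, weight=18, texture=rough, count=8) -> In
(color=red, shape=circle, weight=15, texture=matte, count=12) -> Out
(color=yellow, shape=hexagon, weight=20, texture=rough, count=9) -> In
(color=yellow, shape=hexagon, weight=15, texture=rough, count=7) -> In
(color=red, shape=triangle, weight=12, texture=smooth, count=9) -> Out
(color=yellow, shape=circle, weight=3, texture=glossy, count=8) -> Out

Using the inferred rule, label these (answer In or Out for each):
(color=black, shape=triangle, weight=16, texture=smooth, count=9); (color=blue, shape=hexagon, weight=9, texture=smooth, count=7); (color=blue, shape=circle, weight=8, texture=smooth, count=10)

The simplest hypothesis consistent with all the labels is: shape is hexagon.
(color=black, shape=triangle, weight=16, texture=smooth, count=9): shape is triangle, doesn't match → Out. (color=blue, shape=hexagon, weight=9, texture=smooth, count=7): shape is hexagon, has this property → In. (color=blue, shape=circle, weight=8, texture=smooth, count=10): shape is circle, doesn't match → Out.

Out, In, Out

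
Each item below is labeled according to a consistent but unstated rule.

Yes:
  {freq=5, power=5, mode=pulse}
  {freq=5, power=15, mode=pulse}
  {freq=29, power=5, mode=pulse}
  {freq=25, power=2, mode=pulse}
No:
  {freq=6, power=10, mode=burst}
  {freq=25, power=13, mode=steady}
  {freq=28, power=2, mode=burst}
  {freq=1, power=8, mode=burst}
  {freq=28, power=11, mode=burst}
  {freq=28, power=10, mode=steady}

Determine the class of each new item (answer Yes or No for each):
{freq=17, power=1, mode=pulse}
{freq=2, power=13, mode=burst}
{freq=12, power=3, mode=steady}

Yes, No, No

A rule that fits every label: mode is pulse — true of each 'Yes' example, false of each 'No' one.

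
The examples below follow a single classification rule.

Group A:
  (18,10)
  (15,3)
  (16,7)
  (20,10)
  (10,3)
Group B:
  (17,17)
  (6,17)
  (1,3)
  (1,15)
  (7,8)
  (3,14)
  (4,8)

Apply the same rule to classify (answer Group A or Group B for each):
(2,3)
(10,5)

Comparing the two groups points to one rule — first > second.

Group B, Group A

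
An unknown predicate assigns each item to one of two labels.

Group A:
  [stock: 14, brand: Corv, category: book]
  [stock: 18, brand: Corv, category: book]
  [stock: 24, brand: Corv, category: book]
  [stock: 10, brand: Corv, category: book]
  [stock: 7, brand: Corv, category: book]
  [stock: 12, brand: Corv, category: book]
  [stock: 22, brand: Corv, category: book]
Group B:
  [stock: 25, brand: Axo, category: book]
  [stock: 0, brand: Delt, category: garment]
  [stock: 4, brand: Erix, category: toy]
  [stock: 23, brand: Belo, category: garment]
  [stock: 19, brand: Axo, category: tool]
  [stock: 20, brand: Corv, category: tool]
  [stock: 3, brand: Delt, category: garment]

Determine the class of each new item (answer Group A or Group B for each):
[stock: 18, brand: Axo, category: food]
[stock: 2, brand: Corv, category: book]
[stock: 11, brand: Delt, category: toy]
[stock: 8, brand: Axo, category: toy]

The classifier is using: category is book AND brand is Corv.
[stock: 18, brand: Axo, category: food]: category is food, brand is Axo, does not satisfy this → Group B.
[stock: 2, brand: Corv, category: book]: category is book, brand is Corv, checks out → Group A.
[stock: 11, brand: Delt, category: toy]: category is toy, brand is Delt, does not satisfy this → Group B.
[stock: 8, brand: Axo, category: toy]: category is toy, brand is Axo, does not satisfy this → Group B.

Group B, Group A, Group B, Group B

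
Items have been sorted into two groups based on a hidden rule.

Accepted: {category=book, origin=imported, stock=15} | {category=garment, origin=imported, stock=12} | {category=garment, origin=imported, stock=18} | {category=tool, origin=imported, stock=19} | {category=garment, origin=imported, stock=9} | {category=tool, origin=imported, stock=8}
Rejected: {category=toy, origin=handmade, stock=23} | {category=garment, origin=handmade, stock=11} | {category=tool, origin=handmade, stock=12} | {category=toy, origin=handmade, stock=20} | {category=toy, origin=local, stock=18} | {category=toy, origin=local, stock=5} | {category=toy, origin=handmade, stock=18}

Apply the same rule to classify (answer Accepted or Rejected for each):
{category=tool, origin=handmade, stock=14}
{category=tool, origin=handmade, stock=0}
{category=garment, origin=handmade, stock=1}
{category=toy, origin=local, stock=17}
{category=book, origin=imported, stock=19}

Rejected, Rejected, Rejected, Rejected, Accepted

'Accepted' ⟺ origin is imported.
{category=tool, origin=handmade, stock=14} — origin is handmade, hence Rejected.
{category=tool, origin=handmade, stock=0} — origin is handmade, hence Rejected.
{category=garment, origin=handmade, stock=1} — origin is handmade, hence Rejected.
{category=toy, origin=local, stock=17} — origin is local, hence Rejected.
{category=book, origin=imported, stock=19} — origin is imported, hence Accepted.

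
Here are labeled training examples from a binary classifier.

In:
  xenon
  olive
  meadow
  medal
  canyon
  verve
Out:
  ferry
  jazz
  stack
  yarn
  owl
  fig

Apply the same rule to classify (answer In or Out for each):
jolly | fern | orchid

One predicate separates the groups cleanly: has ≥ 2 vowels.
jolly — 1 vowel, hence Out.
fern — 1 vowel, hence Out.
orchid — 2 vowels, hence In.

Out, Out, In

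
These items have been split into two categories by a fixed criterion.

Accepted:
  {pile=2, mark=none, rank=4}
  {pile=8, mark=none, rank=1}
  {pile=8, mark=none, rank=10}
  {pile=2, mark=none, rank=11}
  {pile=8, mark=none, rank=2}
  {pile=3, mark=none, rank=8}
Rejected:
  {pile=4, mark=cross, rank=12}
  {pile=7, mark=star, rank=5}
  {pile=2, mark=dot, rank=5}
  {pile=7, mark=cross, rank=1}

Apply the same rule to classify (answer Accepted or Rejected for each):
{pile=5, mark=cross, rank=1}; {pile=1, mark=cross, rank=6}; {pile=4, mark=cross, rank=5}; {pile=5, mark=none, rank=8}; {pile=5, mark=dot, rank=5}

Rejected, Rejected, Rejected, Accepted, Rejected

Checking candidate rules against both groups, what survives is: mark is none.
Rejected: {pile=5, mark=cross, rank=1}, since mark is cross.
Rejected: {pile=1, mark=cross, rank=6}, since mark is cross.
Rejected: {pile=4, mark=cross, rank=5}, since mark is cross.
Accepted: {pile=5, mark=none, rank=8}, since mark is none.
Rejected: {pile=5, mark=dot, rank=5}, since mark is dot.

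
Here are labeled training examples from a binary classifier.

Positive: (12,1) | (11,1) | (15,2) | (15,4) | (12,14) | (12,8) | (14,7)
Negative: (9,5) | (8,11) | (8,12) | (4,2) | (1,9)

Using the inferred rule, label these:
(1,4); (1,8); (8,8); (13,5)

The classifier is using: first ≥ 11.

Negative, Negative, Negative, Positive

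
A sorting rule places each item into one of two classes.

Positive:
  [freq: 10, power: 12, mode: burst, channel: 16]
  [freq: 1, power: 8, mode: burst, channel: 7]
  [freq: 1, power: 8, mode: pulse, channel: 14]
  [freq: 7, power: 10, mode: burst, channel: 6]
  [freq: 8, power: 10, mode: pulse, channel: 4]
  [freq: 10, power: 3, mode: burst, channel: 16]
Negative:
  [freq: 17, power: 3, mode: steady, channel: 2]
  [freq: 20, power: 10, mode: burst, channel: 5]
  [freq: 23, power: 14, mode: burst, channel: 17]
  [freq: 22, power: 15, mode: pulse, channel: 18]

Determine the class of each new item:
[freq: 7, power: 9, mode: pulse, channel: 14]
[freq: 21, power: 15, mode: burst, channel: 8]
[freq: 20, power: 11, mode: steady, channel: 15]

Positive, Negative, Negative

Rule: freq ≤ 10. This holds for each 'Positive' example and fails for each 'Negative' one.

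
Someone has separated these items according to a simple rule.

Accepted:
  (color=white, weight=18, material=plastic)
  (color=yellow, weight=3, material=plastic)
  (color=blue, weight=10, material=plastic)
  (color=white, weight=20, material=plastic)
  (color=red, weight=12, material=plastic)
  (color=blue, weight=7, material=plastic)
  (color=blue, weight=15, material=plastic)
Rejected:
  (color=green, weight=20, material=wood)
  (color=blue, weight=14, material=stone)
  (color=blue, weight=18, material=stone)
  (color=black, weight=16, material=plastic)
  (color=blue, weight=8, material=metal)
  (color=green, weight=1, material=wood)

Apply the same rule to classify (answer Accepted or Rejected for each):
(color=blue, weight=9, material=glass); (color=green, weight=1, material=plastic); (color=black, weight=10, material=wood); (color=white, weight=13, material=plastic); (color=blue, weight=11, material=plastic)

Rejected, Accepted, Rejected, Accepted, Accepted

One predicate separates the groups cleanly: material is plastic AND weight ≠ 16.
(color=blue, weight=9, material=glass): Rejected (material is glass, weight = 9). (color=green, weight=1, material=plastic): Accepted (material is plastic, weight = 1). (color=black, weight=10, material=wood): Rejected (material is wood, weight = 10). (color=white, weight=13, material=plastic): Accepted (material is plastic, weight = 13). (color=blue, weight=11, material=plastic): Accepted (material is plastic, weight = 11).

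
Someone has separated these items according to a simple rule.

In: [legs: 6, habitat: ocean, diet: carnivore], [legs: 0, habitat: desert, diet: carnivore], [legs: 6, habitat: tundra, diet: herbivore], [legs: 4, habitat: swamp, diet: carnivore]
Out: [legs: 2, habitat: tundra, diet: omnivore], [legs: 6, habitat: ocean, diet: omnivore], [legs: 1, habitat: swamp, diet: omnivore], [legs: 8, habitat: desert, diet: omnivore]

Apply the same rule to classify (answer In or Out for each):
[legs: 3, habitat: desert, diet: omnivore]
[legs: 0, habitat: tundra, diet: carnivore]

The classifier is using: diet is not omnivore.
[legs: 3, habitat: desert, diet: omnivore]: diet is omnivore — fails this test, so Out. [legs: 0, habitat: tundra, diet: carnivore]: diet is carnivore — matches, so In.

Out, In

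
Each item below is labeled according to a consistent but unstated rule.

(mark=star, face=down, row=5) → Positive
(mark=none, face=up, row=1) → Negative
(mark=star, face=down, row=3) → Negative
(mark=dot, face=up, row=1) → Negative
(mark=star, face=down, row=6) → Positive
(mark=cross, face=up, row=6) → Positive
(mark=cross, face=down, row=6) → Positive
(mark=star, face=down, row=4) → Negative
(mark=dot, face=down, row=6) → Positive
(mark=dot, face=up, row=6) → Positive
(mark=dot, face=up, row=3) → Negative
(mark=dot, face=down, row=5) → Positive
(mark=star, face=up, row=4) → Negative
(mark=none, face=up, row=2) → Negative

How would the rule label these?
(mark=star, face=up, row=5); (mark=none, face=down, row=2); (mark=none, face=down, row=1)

A rule that fits every label: row ≥ 5 — true of each 'Positive' example, false of each 'Negative' one.

Positive, Negative, Negative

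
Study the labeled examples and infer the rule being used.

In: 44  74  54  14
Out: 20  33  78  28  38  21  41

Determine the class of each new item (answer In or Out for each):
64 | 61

The simplest hypothesis consistent with all the labels is: ends in digit 4.
64 — last digit 4, hence In.
61 — last digit 1, hence Out.

In, Out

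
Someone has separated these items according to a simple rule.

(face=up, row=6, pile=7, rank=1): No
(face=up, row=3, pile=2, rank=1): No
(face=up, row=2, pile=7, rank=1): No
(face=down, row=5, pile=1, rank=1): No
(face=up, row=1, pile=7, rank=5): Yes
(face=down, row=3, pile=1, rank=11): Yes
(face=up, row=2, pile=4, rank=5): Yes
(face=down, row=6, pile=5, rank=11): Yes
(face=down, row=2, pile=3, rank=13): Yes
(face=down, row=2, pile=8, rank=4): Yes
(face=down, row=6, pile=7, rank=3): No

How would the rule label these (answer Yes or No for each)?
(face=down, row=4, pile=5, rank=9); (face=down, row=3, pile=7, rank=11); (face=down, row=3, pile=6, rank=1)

One predicate separates the groups cleanly: rank ≥ 4.
(face=down, row=4, pile=5, rank=9) — rank = 9, hence Yes. (face=down, row=3, pile=7, rank=11) — rank = 11, hence Yes. (face=down, row=3, pile=6, rank=1) — rank = 1, hence No.

Yes, Yes, No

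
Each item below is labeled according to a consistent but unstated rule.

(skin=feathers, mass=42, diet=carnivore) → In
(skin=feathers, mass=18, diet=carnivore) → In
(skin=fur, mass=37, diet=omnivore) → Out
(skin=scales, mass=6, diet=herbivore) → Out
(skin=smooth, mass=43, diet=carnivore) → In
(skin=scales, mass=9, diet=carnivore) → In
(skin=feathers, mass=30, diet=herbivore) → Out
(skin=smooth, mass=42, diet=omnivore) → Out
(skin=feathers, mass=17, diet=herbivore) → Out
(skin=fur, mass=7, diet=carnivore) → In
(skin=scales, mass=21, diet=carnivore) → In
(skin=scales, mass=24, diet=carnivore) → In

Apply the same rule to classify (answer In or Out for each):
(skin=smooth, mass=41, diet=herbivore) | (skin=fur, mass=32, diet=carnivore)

Out, In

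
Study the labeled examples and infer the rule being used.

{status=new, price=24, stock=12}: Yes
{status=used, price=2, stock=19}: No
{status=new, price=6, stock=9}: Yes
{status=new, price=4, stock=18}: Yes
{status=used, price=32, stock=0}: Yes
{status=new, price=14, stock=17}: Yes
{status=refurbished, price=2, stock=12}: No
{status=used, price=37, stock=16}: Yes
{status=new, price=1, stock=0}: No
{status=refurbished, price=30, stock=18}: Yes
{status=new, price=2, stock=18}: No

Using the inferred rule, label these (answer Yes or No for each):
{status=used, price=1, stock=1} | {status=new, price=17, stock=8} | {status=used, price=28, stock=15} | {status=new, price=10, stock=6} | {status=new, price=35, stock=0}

'Yes' ⟺ price ≥ 4.
{status=used, price=1, stock=1}: price = 1 — lacks this property, so No. {status=new, price=17, stock=8}: price = 17 — meets the rule, so Yes. {status=used, price=28, stock=15}: price = 28 — meets the rule, so Yes. {status=new, price=10, stock=6}: price = 10 — meets the rule, so Yes. {status=new, price=35, stock=0}: price = 35 — meets the rule, so Yes.

No, Yes, Yes, Yes, Yes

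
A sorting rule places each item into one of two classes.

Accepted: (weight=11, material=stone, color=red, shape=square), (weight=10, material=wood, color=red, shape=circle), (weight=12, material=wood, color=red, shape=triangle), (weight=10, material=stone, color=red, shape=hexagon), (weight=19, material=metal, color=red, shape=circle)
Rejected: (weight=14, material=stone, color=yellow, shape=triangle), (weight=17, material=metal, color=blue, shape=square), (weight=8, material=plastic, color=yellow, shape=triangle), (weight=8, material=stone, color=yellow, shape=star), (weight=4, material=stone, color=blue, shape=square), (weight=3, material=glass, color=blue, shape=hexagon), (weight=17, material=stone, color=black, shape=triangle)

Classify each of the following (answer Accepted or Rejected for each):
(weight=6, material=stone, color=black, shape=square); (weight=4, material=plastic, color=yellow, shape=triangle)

Rejected, Rejected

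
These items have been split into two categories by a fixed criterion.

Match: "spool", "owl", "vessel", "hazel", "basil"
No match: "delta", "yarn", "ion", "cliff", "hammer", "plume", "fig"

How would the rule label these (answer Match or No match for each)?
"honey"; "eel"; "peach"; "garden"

The common property of the 'Match' items is: ends with 'l'. No 'No match' item has it.
"honey": No match (ends with 'y').
"eel": Match (ends with 'l').
"peach": No match (ends with 'h').
"garden": No match (ends with 'n').

No match, Match, No match, No match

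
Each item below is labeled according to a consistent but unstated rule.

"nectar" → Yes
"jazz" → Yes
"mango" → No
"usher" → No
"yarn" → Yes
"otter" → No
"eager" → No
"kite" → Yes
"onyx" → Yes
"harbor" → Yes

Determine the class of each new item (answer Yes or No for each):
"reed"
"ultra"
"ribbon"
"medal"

Yes, No, Yes, No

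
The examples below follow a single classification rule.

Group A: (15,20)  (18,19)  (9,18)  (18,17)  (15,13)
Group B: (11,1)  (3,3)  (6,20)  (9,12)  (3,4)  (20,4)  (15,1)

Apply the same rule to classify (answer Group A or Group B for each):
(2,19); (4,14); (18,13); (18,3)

Group B, Group B, Group A, Group B

The pattern is that an item is 'Group A' exactly when: sum ≥ 27.
(2,19) — 2+19 = 21, hence Group B.
(4,14) — 4+14 = 18, hence Group B.
(18,13) — 18+13 = 31, hence Group A.
(18,3) — 18+3 = 21, hence Group B.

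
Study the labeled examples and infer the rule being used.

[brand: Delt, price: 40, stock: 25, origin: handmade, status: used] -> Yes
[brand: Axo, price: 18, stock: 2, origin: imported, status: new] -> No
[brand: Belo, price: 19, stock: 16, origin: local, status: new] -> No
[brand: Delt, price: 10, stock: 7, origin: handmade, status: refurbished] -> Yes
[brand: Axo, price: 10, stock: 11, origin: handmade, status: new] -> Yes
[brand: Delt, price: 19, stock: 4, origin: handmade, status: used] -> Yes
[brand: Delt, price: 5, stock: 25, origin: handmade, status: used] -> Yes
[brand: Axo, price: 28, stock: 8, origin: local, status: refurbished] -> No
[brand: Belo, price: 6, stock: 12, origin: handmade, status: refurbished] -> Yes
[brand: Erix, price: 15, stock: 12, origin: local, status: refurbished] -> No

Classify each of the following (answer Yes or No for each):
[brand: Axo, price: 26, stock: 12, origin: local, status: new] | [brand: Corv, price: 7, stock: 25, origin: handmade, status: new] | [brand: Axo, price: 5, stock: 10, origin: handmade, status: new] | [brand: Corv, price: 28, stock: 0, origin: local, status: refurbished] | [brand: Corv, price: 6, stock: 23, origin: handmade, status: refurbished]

Checking candidate rules against both groups, what survives is: origin is handmade.

No, Yes, Yes, No, Yes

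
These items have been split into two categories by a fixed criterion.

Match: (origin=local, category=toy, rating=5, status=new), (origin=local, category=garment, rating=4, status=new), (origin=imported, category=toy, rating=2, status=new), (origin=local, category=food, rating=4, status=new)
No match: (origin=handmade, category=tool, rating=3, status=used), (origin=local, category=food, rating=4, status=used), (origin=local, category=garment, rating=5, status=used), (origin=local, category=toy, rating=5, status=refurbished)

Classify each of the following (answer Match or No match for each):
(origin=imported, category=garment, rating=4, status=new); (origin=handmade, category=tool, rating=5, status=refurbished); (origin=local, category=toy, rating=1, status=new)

Comparing the two groups points to one rule — status is new.
(origin=imported, category=garment, rating=4, status=new): status is new, satisfies this → Match.
(origin=handmade, category=tool, rating=5, status=refurbished): status is refurbished, does not fit → No match.
(origin=local, category=toy, rating=1, status=new): status is new, satisfies this → Match.

Match, No match, Match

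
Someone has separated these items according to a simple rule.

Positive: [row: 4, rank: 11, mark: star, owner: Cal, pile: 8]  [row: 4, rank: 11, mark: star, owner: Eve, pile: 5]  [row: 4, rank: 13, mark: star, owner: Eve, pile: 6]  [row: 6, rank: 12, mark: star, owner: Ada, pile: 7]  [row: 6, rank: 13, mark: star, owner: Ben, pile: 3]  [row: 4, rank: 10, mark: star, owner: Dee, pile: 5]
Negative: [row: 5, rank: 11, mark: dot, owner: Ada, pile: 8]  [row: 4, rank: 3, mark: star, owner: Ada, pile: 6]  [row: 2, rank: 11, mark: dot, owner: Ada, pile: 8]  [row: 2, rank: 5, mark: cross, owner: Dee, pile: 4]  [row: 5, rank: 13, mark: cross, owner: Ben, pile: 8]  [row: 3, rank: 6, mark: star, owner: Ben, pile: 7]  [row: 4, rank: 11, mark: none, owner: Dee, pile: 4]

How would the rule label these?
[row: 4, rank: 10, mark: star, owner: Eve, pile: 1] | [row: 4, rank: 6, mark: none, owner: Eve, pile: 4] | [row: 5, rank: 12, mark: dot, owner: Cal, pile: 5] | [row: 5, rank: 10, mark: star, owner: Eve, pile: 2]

One predicate separates the groups cleanly: mark is star AND rank ≥ 10.

Positive, Negative, Negative, Positive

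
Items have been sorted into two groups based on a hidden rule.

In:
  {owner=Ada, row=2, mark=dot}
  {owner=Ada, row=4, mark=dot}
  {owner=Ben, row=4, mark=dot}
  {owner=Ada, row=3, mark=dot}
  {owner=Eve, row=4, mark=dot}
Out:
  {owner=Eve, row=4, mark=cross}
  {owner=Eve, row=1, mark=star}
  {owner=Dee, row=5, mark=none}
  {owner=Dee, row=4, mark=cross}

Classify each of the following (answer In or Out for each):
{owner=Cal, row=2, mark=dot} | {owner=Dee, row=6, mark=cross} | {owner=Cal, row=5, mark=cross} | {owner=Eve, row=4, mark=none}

In, Out, Out, Out

Looking at the examples, the only property every 'In' case has and every 'Out' case lacks is: mark is dot.
{owner=Cal, row=2, mark=dot}: mark is dot, meets the rule → In.
{owner=Dee, row=6, mark=cross}: mark is cross, fails this test → Out.
{owner=Cal, row=5, mark=cross}: mark is cross, fails this test → Out.
{owner=Eve, row=4, mark=none}: mark is none, fails this test → Out.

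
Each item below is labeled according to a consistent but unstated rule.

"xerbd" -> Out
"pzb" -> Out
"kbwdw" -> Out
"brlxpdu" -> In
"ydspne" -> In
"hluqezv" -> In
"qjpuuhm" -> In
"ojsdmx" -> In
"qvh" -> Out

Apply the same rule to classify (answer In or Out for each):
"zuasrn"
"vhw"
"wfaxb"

In, Out, Out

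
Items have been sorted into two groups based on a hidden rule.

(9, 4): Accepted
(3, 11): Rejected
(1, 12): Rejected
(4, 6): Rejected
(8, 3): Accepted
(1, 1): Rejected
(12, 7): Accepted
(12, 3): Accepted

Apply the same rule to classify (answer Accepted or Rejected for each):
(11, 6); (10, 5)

Accepted, Accepted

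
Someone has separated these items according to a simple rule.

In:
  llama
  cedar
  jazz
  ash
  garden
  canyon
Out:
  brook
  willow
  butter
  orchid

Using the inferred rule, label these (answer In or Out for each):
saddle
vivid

In, Out

The rule appears to be: contains 'a'.
saddle: has 'a', matches → In.
vivid: no 'a', fails the rule → Out.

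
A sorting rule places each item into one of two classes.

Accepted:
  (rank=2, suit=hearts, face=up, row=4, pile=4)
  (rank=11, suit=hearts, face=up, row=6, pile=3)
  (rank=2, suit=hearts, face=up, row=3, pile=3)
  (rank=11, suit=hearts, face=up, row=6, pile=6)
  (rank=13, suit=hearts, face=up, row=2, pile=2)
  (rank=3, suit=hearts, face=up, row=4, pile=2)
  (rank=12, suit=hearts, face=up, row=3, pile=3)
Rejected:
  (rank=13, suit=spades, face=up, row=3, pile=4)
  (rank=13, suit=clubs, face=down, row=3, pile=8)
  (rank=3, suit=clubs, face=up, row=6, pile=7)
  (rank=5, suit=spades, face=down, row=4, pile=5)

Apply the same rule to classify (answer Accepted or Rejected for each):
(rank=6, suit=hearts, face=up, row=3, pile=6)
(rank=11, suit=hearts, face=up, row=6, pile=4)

Accepted, Accepted

Rule: suit is hearts. This holds for each 'Accepted' example and fails for each 'Rejected' one.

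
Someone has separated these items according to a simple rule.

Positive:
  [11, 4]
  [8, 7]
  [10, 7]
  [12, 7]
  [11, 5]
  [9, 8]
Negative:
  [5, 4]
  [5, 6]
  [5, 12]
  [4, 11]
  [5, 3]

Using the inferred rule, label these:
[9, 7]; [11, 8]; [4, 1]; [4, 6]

Positive, Positive, Negative, Negative

'Positive' ⟺ first ≥ 6.
[9, 7] — first 9, hence Positive. [11, 8] — first 11, hence Positive. [4, 1] — first 4, hence Negative. [4, 6] — first 4, hence Negative.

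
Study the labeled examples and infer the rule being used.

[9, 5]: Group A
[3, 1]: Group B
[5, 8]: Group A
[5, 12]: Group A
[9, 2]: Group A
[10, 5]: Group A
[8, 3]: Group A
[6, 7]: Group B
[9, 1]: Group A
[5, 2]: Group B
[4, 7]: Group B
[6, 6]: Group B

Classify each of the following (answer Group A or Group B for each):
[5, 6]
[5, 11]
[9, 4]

Group B, Group A, Group A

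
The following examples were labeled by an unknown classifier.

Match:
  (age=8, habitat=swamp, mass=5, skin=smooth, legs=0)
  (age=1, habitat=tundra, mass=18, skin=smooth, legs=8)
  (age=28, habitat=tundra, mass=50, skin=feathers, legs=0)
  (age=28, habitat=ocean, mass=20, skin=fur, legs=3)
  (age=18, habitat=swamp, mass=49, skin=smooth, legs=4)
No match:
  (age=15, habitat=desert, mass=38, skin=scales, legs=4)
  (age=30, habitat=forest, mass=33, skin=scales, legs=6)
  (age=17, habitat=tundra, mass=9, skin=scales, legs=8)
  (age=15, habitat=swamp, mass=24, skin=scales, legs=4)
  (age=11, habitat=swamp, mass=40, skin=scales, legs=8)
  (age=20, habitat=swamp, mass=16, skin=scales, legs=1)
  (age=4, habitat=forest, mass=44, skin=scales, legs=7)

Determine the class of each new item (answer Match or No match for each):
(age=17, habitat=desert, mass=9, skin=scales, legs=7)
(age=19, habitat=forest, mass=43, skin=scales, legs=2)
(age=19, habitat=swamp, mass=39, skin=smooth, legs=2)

The pattern is that an item is 'Match' exactly when: skin is not scales.
(age=17, habitat=desert, mass=9, skin=scales, legs=7) — skin is scales, hence No match.
(age=19, habitat=forest, mass=43, skin=scales, legs=2) — skin is scales, hence No match.
(age=19, habitat=swamp, mass=39, skin=smooth, legs=2) — skin is smooth, hence Match.

No match, No match, Match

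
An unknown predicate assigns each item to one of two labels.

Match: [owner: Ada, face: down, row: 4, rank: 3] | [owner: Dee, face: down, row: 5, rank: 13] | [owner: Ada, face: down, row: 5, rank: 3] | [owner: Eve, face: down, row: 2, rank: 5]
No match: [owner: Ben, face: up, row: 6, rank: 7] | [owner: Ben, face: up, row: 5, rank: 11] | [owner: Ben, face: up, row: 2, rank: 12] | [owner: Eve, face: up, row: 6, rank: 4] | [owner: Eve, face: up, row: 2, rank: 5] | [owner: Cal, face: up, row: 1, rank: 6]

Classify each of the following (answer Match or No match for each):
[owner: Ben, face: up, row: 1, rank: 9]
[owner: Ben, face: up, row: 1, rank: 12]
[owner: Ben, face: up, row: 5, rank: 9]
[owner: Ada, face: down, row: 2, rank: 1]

No match, No match, No match, Match

Every 'Match' example satisfies: face is down. None of the 'No match' examples do.
[owner: Ben, face: up, row: 1, rank: 9]: face is up, doesn't qualify → No match. [owner: Ben, face: up, row: 1, rank: 12]: face is up, doesn't qualify → No match. [owner: Ben, face: up, row: 5, rank: 9]: face is up, doesn't qualify → No match. [owner: Ada, face: down, row: 2, rank: 1]: face is down, meets the rule → Match.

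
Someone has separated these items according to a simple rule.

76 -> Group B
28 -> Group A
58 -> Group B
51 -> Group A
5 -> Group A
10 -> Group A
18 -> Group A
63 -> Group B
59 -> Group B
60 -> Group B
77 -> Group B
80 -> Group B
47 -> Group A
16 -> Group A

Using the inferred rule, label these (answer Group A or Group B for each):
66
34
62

Group B, Group A, Group B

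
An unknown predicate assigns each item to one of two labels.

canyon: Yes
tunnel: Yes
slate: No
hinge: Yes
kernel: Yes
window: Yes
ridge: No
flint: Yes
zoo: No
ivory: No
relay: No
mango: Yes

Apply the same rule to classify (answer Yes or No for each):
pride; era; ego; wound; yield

No, No, No, Yes, No

The common property of the 'Yes' items is: contains 'n'. No 'No' item has it.
pride: no 'n', lacks this property → No.
era: no 'n', lacks this property → No.
ego: no 'n', lacks this property → No.
wound: has 'n', fits → Yes.
yield: no 'n', lacks this property → No.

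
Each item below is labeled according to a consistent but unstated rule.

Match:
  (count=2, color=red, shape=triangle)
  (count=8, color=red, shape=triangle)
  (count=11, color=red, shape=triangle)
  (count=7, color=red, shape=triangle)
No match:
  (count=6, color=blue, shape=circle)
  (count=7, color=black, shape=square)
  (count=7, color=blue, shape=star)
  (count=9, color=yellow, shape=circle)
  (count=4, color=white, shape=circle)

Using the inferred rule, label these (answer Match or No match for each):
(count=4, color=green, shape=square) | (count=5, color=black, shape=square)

No match, No match

The common property of the 'Match' items is: color is red. No 'No match' item has it.
(count=4, color=green, shape=square): No match (color is green).
(count=5, color=black, shape=square): No match (color is black).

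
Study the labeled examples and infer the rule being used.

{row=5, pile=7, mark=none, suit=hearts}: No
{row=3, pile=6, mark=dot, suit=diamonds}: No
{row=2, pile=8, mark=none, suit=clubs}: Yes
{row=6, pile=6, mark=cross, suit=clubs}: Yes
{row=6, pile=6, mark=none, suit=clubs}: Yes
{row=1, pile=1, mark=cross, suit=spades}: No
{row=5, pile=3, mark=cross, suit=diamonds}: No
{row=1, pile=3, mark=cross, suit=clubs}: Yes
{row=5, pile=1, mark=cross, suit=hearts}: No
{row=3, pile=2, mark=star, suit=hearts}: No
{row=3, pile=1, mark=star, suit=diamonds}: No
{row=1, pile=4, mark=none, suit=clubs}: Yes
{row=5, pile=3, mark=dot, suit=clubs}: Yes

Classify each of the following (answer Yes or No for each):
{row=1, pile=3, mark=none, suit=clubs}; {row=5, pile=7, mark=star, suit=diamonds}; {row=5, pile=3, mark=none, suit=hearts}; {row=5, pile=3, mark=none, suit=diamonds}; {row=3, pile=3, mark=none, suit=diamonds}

All 'Yes' examples share one property — suit is clubs — and every 'No' example lacks it.
{row=1, pile=3, mark=none, suit=clubs} → suit is clubs → Yes. {row=5, pile=7, mark=star, suit=diamonds} → suit is diamonds → No. {row=5, pile=3, mark=none, suit=hearts} → suit is hearts → No. {row=5, pile=3, mark=none, suit=diamonds} → suit is diamonds → No. {row=3, pile=3, mark=none, suit=diamonds} → suit is diamonds → No.

Yes, No, No, No, No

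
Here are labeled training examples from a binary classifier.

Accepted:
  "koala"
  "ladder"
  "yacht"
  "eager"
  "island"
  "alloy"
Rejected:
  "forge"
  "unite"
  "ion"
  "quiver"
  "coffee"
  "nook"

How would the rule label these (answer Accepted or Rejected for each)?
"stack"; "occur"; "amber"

The classifier is using: contains 'a'.
"stack": Accepted (has 'a'). "occur": Rejected (no 'a'). "amber": Accepted (has 'a').

Accepted, Rejected, Accepted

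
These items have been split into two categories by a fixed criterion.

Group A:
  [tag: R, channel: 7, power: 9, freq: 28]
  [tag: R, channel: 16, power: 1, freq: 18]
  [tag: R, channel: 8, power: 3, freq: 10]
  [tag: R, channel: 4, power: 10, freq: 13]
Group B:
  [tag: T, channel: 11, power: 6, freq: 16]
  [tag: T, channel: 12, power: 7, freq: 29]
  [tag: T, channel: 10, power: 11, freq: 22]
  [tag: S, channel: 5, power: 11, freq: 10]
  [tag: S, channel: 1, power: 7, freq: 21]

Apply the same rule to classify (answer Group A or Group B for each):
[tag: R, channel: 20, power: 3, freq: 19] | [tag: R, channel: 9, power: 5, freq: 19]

Group A, Group A

The rule appears to be: tag is R.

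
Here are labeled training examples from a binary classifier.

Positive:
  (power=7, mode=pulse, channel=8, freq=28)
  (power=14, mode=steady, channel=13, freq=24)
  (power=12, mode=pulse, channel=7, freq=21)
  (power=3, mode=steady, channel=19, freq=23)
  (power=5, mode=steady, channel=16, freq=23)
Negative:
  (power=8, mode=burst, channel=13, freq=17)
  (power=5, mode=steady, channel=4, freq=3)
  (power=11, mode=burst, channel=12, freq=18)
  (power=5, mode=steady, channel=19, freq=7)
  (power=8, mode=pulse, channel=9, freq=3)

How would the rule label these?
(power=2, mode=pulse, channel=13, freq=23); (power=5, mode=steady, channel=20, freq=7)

Rule: freq ≥ 21. This holds for each 'Positive' example and fails for each 'Negative' one.

Positive, Negative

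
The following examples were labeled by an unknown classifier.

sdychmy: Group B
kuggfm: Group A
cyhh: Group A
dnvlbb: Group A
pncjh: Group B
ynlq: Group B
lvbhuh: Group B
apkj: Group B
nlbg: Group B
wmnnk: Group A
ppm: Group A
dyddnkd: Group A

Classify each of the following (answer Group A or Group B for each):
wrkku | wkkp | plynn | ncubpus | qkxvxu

Group A, Group A, Group A, Group B, Group B

All 'Group A' examples share one property — has a double letter — and every 'Group B' example lacks it.
wrkku: 'kk' doubled, qualifies → Group A. wkkp: 'kk' doubled, qualifies → Group A. plynn: 'nn' doubled, qualifies → Group A. ncubpus: no doubled letter, fails this test → Group B. qkxvxu: no doubled letter, fails this test → Group B.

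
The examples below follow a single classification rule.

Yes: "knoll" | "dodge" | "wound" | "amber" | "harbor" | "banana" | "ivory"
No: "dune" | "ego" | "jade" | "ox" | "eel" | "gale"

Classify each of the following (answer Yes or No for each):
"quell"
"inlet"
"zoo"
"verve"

Yes, Yes, No, Yes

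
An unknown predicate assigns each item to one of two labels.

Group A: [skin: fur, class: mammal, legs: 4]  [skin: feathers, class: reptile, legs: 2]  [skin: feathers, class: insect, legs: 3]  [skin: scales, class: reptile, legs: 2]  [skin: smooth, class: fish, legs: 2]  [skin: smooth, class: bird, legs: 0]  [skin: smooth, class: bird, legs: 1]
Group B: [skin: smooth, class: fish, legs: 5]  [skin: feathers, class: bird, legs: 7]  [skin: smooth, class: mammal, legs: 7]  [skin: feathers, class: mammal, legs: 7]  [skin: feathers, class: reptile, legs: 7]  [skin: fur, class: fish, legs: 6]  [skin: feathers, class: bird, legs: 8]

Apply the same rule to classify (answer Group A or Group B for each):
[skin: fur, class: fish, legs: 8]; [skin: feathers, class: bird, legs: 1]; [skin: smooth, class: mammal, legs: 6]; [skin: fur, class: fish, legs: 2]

Group B, Group A, Group B, Group A

All 'Group A' examples share one property — legs ≤ 4 — and every 'Group B' example lacks it.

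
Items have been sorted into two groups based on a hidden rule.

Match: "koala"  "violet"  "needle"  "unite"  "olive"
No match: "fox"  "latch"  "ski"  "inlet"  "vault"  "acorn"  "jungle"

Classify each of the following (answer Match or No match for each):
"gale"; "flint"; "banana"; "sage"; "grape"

No match, No match, Match, No match, No match

The distinguishing property — has ≥ 3 vowels — holds for all the 'Match' cases and none of the 'No match' cases.
"gale": 2 vowels — does not satisfy this, so No match. "flint": 1 vowel — does not satisfy this, so No match. "banana": 3 vowels — fits, so Match. "sage": 2 vowels — does not satisfy this, so No match. "grape": 2 vowels — does not satisfy this, so No match.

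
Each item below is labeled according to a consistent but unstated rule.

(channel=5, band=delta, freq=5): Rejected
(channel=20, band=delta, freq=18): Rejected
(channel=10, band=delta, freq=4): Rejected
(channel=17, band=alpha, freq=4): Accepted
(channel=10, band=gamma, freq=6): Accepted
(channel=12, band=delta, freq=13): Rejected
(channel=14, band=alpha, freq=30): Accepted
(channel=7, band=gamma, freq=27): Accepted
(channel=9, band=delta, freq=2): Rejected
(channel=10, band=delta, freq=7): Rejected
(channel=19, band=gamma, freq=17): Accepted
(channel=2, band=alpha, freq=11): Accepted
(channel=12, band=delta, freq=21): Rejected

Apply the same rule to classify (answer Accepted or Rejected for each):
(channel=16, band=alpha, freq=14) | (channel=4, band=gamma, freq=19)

Rule: band is not delta. This holds for each 'Accepted' example and fails for each 'Rejected' one.

Accepted, Accepted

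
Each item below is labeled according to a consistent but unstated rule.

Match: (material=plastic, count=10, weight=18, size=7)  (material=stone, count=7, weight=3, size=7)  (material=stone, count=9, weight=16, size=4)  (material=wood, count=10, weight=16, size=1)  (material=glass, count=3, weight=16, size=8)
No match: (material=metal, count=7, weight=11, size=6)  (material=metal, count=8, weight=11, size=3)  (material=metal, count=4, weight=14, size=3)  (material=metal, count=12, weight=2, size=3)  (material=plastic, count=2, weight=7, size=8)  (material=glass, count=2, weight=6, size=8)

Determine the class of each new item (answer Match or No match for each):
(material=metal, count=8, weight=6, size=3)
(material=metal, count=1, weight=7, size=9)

All 'Match' examples share one property — material is stone OR weight ≥ 16 — and every 'No match' example lacks it.

No match, No match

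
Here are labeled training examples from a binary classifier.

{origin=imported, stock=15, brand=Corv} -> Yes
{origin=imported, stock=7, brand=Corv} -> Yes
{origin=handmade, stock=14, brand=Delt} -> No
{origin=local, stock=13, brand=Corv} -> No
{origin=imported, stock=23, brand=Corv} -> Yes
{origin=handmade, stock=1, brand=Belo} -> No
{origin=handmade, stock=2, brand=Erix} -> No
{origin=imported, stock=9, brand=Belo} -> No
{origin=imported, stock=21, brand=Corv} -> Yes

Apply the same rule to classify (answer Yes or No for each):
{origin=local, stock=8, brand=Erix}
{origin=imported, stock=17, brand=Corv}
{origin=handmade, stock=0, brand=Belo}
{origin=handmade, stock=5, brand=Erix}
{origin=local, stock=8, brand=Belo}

No, Yes, No, No, No

Rule: origin is imported AND brand is Corv. This holds for each 'Yes' example and fails for each 'No' one.
{origin=local, stock=8, brand=Erix}: origin is local, brand is Erix — doesn't match, so No.
{origin=imported, stock=17, brand=Corv}: origin is imported, brand is Corv — has this property, so Yes.
{origin=handmade, stock=0, brand=Belo}: origin is handmade, brand is Belo — doesn't match, so No.
{origin=handmade, stock=5, brand=Erix}: origin is handmade, brand is Erix — doesn't match, so No.
{origin=local, stock=8, brand=Belo}: origin is local, brand is Belo — doesn't match, so No.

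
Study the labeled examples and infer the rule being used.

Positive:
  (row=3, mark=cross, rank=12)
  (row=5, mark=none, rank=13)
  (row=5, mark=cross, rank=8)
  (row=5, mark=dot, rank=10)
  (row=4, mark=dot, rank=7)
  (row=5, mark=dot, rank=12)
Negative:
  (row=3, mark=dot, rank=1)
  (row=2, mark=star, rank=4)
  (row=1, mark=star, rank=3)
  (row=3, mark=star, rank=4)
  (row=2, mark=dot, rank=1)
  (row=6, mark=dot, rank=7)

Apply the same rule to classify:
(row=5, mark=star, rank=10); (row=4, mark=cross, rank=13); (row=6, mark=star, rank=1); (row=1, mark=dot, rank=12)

Positive, Positive, Negative, Positive

The distinguishing property — row ≤ 5 AND rank ≥ 7 — holds for all the 'Positive' cases and none of the 'Negative' cases.
(row=5, mark=star, rank=10): row = 5, rank = 10, matches → Positive.
(row=4, mark=cross, rank=13): row = 4, rank = 13, matches → Positive.
(row=6, mark=star, rank=1): row = 6, rank = 1, fails this test → Negative.
(row=1, mark=dot, rank=12): row = 1, rank = 12, matches → Positive.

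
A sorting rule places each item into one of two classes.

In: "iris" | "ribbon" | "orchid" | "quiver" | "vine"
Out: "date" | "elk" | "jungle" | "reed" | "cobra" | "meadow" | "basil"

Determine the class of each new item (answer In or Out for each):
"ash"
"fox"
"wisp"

Out, Out, In

All 'In' examples share one property — even length AND contains 'i' — and every 'Out' example lacks it.
Out: "ash", since length 3, no 'i'.
Out: "fox", since length 3, no 'i'.
In: "wisp", since length 4, has 'i'.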